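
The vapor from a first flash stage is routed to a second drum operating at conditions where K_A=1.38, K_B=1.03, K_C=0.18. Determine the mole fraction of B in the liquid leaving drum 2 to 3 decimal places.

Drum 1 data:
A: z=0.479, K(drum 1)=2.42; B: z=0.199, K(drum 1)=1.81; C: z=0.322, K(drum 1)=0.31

x_B (drum 2) = 0.226

Drum 1:
Material balance + equilibrium reduce to Σ zᵢ(Kᵢ−1)/(1+ψ₁(Kᵢ−1)) = 0.
Check two-phase: ΣzᵢKᵢ = 1.619 > 1 and Σzᵢ/Kᵢ = 1.347 > 1, so g(0) = 0.619 > 0 and g(1) = -0.347 < 0.
Iterate (Newton) starting at ψ₁ = 0.4:
  ψ₁ = 0.400: g = 0.2487, g' = -0.760 → ψ₁ = 0.727
  ψ₁ = 0.727: g = -0.0099, g' = -0.903 → ψ₁ = 0.716
Converged at ψ₁ = 0.716.
Drum-1 compositions:
  A: x = 0.237, y = 0.575
  B: x = 0.126, y = 0.228
  C: x = 0.637, y = 0.197
Drum-2 feed = drum-1 vapor: z₂ = (0.5747, 0.2280, 0.1973).
Drum 2:
Rachford–Rice: g(ψ₂) = Σ zᵢ(Kᵢ−1)/(1+ψ₂(Kᵢ−1)) = 0.
Check two-phase: ΣzᵢKᵢ = 1.063 > 1 and Σzᵢ/Kᵢ = 1.734 > 1, so g(0) = 0.063 > 0 and g(1) = -0.734 < 0.
Newton–Raphson from ψ₂ = 0.34:
  ψ₂ = 0.340: g = -0.0242, g' = -0.320 → ψ₂ = 0.264
  ψ₂ = 0.264: g = -0.0014, g' = -0.285 → ψ₂ = 0.260
Converged at ψ₂ = 0.260.
  A: x = 0.523, y = 0.722
  B: x = 0.226, y = 0.233
  C: x = 0.251, y = 0.045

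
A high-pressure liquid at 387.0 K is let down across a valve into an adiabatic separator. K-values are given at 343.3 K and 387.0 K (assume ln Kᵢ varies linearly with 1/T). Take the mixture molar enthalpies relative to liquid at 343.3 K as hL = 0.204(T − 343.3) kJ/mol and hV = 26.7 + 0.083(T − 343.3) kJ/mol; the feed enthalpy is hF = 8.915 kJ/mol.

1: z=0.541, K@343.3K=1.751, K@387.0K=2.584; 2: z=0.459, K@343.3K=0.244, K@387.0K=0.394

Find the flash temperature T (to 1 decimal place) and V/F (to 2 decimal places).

T = 354.2 K, V/F = 0.26

Adiabatic flash: solve Rachford–Rice at each trial T, then check hF = ψ·hV(T) + (1−ψ)·hL(T).
  T = 343.3 K: K = (1.751, 0.244), RR gives ψ = 0.104, H_out = 2.788 kJ/mol
  T = 387.0 K: K = (2.584, 0.394), RR gives ψ = 0.603, H_out = 21.826 kJ/mol
  T = 365.1 K: K = (2.151, 0.314), RR gives ψ = 0.390, H_out = 13.838 kJ/mol
  T = 354.2 K: K = (1.947, 0.278), RR gives ψ = 0.265, H_out = 8.940 kJ/mol
  T = 348.8 K: K = (1.849, 0.261), RR gives ψ = 0.191, H_out = 6.099 kJ/mol
  T = 351.5 K: K = (1.898, 0.269), RR gives ψ = 0.229, H_out = 7.563 kJ/mol
  T = 352.9 K: K = (1.923, 0.274), RR gives ψ = 0.248, H_out = 8.287 kJ/mol
Linear interpolation between T = 352.9 (H_out = 8.287) and T = 354.2 (H_out = 8.940) on hF = 8.915 gives T ≈ 354.2 K, at which ψ = 0.26.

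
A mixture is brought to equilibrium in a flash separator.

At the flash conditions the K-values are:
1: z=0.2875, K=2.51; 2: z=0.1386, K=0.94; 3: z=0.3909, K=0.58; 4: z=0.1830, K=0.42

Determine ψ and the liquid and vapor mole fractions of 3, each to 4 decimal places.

Let ψ = V/F and solve Σ zᵢ(Kᵢ−1)/(1+ψ(Kᵢ−1)) = 0.
g(0) = ΣzᵢKᵢ − 1 = 0.1555 and g(1) = 1 − Σzᵢ/Kᵢ = -0.3717, so a root lies in (0, 1).
Newton iteration, ψ⁰ = 0.69:
  ψ = 0.6900: g = -0.20420, g' = -0.4656 → ψ = 0.2514
  ψ = 0.2514: g = -0.00160, g' = -0.5155 → ψ = 0.2483
Converged at ψ = 0.2483.
Compositions from xᵢ = zᵢ/(1+ψ(Kᵢ−1)), yᵢ = Kᵢxᵢ:
  1: x = 0.2091, y = 0.5248
  2: x = 0.1407, y = 0.1323
  3: x = 0.4364, y = 0.2531
  4: x = 0.2138, y = 0.0898

ψ = 0.2483, x_3 = 0.4364, y_3 = 0.2531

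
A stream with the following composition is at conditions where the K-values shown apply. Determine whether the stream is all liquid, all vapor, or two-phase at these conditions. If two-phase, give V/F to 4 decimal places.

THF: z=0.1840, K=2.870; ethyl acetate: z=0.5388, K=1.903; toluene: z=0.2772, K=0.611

all vapor

ΣzᵢKᵢ = 1.7228; Σzᵢ/Kᵢ = 0.8009.
Since Σzᵢ/Kᵢ < 1 the mixture is above its dew point — single vapor phase.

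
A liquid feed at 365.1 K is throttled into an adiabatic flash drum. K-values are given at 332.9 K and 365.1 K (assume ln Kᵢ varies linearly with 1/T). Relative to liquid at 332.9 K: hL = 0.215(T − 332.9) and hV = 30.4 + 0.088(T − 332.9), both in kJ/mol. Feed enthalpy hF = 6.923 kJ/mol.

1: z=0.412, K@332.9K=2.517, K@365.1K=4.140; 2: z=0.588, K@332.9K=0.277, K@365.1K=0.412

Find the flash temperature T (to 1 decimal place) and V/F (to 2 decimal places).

Adiabatic flash: solve Rachford–Rice at each trial T, then check hF = ψ·hV(T) + (1−ψ)·hL(T).
  T = 332.9 K: K = (2.517, 0.277), RR gives ψ = 0.182, H_out = 5.540 kJ/mol
  T = 365.1 K: K = (4.140, 0.412), RR gives ψ = 0.513, H_out = 20.431 kJ/mol
  T = 349.0 K: K = (3.265, 0.341), RR gives ψ = 0.366, H_out = 13.827 kJ/mol
  T = 340.9 K: K = (2.873, 0.308), RR gives ψ = 0.281, H_out = 9.988 kJ/mol
  T = 336.9 K: K = (2.691, 0.292), RR gives ψ = 0.234, H_out = 7.868 kJ/mol
  T = 334.9 K: K = (2.603, 0.285), RR gives ψ = 0.209, H_out = 6.734 kJ/mol
Linear interpolation between T = 334.9 (H_out = 6.734) and T = 336.9 (H_out = 7.868) on hF = 6.923 gives T ≈ 335.2 K, at which ψ = 0.21.

T = 335.2 K, V/F = 0.21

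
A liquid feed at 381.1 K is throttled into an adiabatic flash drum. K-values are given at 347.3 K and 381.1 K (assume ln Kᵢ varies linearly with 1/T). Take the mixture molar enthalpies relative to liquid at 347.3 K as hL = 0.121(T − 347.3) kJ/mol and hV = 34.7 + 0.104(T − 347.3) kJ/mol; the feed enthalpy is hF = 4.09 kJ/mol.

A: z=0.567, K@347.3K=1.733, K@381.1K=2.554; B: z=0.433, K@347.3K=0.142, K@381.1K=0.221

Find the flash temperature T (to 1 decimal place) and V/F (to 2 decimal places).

Adiabatic flash: solve Rachford–Rice at each trial T, then check hF = ψ·hV(T) + (1−ψ)·hL(T).
  T = 347.3 K: K = (1.733, 0.142), RR gives ψ = 0.070, H_out = 2.433 kJ/mol
  T = 381.1 K: K = (2.554, 0.221), RR gives ψ = 0.449, H_out = 19.420 kJ/mol
  T = 364.2 K: K = (2.123, 0.179), RR gives ψ = 0.305, H_out = 12.540 kJ/mol
  T = 355.8 K: K = (1.924, 0.160), RR gives ψ = 0.206, H_out = 8.156 kJ/mol
  T = 351.6 K: K = (1.828, 0.151), RR gives ψ = 0.145, H_out = 5.540 kJ/mol
  T = 349.5 K: K = (1.781, 0.147), RR gives ψ = 0.110, H_out = 4.085 kJ/mol
Linear interpolation between T = 349.5 (H_out = 4.085) and T = 351.6 (H_out = 5.540) on hF = 4.09 gives T ≈ 349.5 K, at which ψ = 0.11.

T = 349.5 K, V/F = 0.11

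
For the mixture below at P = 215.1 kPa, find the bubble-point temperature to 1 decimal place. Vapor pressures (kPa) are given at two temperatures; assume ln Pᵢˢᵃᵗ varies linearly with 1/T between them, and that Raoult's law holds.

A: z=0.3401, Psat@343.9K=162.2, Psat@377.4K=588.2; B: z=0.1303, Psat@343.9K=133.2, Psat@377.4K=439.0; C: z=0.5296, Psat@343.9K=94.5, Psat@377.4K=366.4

T = 357.6 K

Bubble-point temperature: ΣzᵢPᵢˢᵃᵗ(T) = P. Interpolate ln Pᵢˢᵃᵗ = aᵢ + bᵢ/T.
  T = 343.9 K: ΣzᵢPᵢˢᵃᵗ = 122.57 kPa
  T = 377.4 K: ΣzᵢPᵢˢᵃᵗ = 451.29 kPa
  T = 360.6 K: ΣzᵢPᵢˢᵃᵗ = 241.86 kPa
  T = 352.2 K: ΣzᵢPᵢˢᵃᵗ = 173.20 kPa
  T = 356.4 K: ΣzᵢPᵢˢᵃᵗ = 205.07 kPa
  T = 358.5 K: ΣzᵢPᵢˢᵃᵗ = 222.81 kPa
Interpolating between 356.4 K and 358.5 K gives T ≈ 357.6 K.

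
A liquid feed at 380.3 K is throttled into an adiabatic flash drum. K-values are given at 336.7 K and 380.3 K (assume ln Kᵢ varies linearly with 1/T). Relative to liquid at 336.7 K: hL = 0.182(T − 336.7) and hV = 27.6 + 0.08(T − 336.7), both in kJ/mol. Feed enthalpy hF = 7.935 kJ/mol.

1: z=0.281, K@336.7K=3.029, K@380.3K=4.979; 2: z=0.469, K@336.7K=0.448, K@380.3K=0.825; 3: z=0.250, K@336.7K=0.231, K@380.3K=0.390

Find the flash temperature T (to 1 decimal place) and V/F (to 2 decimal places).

Adiabatic flash: solve Rachford–Rice at each trial T, then check hF = ψ·hV(T) + (1−ψ)·hL(T).
  T = 336.7 K: K = (3.029, 0.448, 0.231), RR gives ψ = 0.093, H_out = 2.559 kJ/mol
  T = 380.3 K: K = (4.979, 0.825, 0.390), RR gives ψ = 0.597, H_out = 21.748 kJ/mol
  T = 358.5 K: K = (3.943, 0.619, 0.305), RR gives ψ = 0.319, H_out = 12.064 kJ/mol
  T = 347.6 K: K = (3.470, 0.529, 0.267), RR gives ψ = 0.206, H_out = 7.431 kJ/mol
  T = 353.1 K: K = (3.705, 0.574, 0.286), RR gives ψ = 0.262, H_out = 9.778 kJ/mol
  T = 350.4 K: K = (3.588, 0.552, 0.276), RR gives ψ = 0.234, H_out = 8.631 kJ/mol
  T = 349.0 K: K = (3.529, 0.541, 0.271), RR gives ψ = 0.220, H_out = 8.033 kJ/mol
Linear interpolation between T = 347.6 (H_out = 7.431) and T = 349.0 (H_out = 8.033) on hF = 7.935 gives T ≈ 348.8 K, at which ψ = 0.22.

T = 348.8 K, V/F = 0.22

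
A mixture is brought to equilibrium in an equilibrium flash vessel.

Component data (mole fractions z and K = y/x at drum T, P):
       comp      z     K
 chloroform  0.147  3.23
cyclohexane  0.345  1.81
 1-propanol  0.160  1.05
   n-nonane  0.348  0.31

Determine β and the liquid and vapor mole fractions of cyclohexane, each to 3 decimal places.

Newton–Raphson from β = 0.41:
  β = 0.410: g = 0.0540, g' = -0.650 → β = 0.493
Converged at β = 0.493.
Compositions from xᵢ = zᵢ/(1+β(Kᵢ−1)), yᵢ = Kᵢxᵢ:
  chloroform: x = 0.070, y = 0.226
  cyclohexane: x = 0.247, y = 0.446
  1-propanol: x = 0.156, y = 0.164
  n-nonane: x = 0.527, y = 0.163

β = 0.493, x_cyclohexane = 0.247, y_cyclohexane = 0.446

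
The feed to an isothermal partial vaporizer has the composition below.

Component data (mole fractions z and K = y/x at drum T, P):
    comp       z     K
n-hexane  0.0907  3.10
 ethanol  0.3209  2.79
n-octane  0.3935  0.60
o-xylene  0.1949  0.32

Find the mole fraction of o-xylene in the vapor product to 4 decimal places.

Material balance + equilibrium reduce to Σ zᵢ(Kᵢ−1)/(1+V/F(Kᵢ−1)) = 0.
g(0) = ΣzᵢKᵢ − 1 = 0.4749 and g(1) = 1 − Σzᵢ/Kᵢ = -0.4092, so a root lies in (0, 1).
Iterate (Newton) starting at V/F = 0.5:
  V/F = 0.5000: g = -0.00152, g' = -0.6868 → V/F = 0.4978
Converged at V/F = 0.4978.
Compositions from xᵢ = zᵢ/(1+V/F(Kᵢ−1)), yᵢ = Kᵢxᵢ:
  n-hexane: x = 0.0443, y = 0.1375
  ethanol: x = 0.1697, y = 0.4735
  n-octane: x = 0.4913, y = 0.2948
  o-xylene: x = 0.2946, y = 0.0943

y_o-xylene = 0.0943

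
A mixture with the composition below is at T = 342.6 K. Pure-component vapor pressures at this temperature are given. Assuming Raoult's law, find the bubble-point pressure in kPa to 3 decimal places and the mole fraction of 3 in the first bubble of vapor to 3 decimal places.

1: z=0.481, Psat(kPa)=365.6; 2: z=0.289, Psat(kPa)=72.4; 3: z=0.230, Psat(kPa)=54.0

At the bubble point ψ → 0, so ΣzᵢKᵢ = 1 with Kᵢ = Pᵢˢᵃᵗ/P ⇒ P = ΣzᵢPᵢˢᵃᵗ.
P = 0.481·365.6 + 0.289·72.4 + 0.230·54.0 = 209.197 kPa
yᵢ = zᵢPᵢˢᵃᵗ/P ⇒ y_3 = 0.230·54.0/209.197 = 0.059

Pbub = 209.197 kPa, y_3 = 0.059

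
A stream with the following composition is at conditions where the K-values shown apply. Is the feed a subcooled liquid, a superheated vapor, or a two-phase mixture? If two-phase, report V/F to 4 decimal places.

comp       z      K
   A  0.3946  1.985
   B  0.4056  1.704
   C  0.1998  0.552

ΣzᵢKᵢ = 1.5847; Σzᵢ/Kᵢ = 0.7988.
Since Σzᵢ/Kᵢ < 1 the mixture is above its dew point — single vapor phase.

superheated vapor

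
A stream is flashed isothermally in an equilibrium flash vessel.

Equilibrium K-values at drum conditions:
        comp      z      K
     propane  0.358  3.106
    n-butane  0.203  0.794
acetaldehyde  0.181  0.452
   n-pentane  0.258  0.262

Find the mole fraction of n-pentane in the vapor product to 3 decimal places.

y_n-pentane = 0.092

Let β = V/F and solve Σ zᵢ(Kᵢ−1)/(1+β(Kᵢ−1)) = 0.
g(0) = ΣzᵢKᵢ − 1 = 0.423 and g(1) = 1 − Σzᵢ/Kᵢ = -0.756, so a root lies in (0, 1).
Iterate (Newton) starting at β = 0.5:
  β = 0.500: g = -0.1177, g' = -0.843 → β = 0.360
  β = 0.360: g = 0.0005, g' = -0.868 → β = 0.361
Converged at β = 0.361.
Compositions from xᵢ = zᵢ/(1+β(Kᵢ−1)), yᵢ = Kᵢxᵢ:
  propane: x = 0.203, y = 0.632
  n-butane: x = 0.219, y = 0.174
  acetaldehyde: x = 0.226, y = 0.102
  n-pentane: x = 0.352, y = 0.092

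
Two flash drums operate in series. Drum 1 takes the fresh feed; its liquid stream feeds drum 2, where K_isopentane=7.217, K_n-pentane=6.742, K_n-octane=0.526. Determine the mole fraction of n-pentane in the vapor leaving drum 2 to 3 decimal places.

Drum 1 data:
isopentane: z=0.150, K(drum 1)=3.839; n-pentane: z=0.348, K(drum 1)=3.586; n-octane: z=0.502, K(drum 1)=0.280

y_n-pentane (drum 2) = 0.363

Drum 1:
Iterate (Newton) starting at ψ₁ = 0.5:
  ψ₁ = 0.500: g = 0.0037, g' = -1.284 → ψ₁ = 0.503
Converged at ψ₁ = 0.503.
Drum-1 compositions:
  isopentane: x = 0.062, y = 0.237
  n-pentane: x = 0.151, y = 0.542
  n-octane: x = 0.787, y = 0.220
Drum-2 feed = drum-1 liquid: z₂ = (0.0618, 0.1513, 0.7869).
Drum 2:
Rachford–Rice: g(ψ₂) = Σ zᵢ(Kᵢ−1)/(1+ψ₂(Kᵢ−1)) = 0.
Check two-phase: ΣzᵢKᵢ = 1.880 > 1 and Σzᵢ/Kᵢ = 1.527 > 1, so g(0) = 0.880 > 0 and g(1) = -0.527 < 0.
Newton iteration, ψ₂⁰ = 0.48:
  ψ₂ = 0.480: g = -0.1552, g' = -0.800 → ψ₂ = 0.286
  ψ₂ = 0.286: g = 0.0355, g' = -1.260 → ψ₂ = 0.314
  ψ₂ = 0.314: g = 0.0016, g' = -1.152 → ψ₂ = 0.316
Converged at ψ₂ = 0.316.
  isopentane: x = 0.021, y = 0.151
  n-pentane: x = 0.054, y = 0.363
  n-octane: x = 0.925, y = 0.487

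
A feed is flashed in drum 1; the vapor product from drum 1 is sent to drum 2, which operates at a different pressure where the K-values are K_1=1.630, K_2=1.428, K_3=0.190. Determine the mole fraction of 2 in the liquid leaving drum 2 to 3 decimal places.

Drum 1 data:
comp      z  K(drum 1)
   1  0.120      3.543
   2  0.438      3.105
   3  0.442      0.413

Drum 1:
Let ψ₁ = V/F and solve Σ zᵢ(Kᵢ−1)/(1+ψ₁(Kᵢ−1)) = 0.
Check two-phase: ΣzᵢKᵢ = 1.968 > 1 and Σzᵢ/Kᵢ = 1.245 > 1, so g(0) = 0.968 > 0 and g(1) = -0.245 < 0.
Newton–Raphson from ψ₁ = 0.35:
  ψ₁ = 0.350: g = 0.3658, g' = -1.102 → ψ₁ = 0.682
  ψ₁ = 0.682: g = 0.0575, g' = -0.854 → ψ₁ = 0.749
Converged at ψ₁ = 0.749.
Drum-1 compositions:
  1: x = 0.041, y = 0.146
  2: x = 0.170, y = 0.528
  3: x = 0.789, y = 0.326
Drum-2 feed = drum-1 vapor: z₂ = (0.1464, 0.5279, 0.3257).
Drum 2:
Newton–Raphson from ψ₂ = 0.5:
  ψ₂ = 0.500: g = -0.1872, g' = -0.703 → ψ₂ = 0.234
  ψ₂ = 0.234: g = -0.0397, g' = -0.449 → ψ₂ = 0.145
  ψ₂ = 0.145: g = -0.0019, g' = -0.409 → ψ₂ = 0.141
Converged at ψ₂ = 0.141.
  1: x = 0.134, y = 0.219
  2: x = 0.498, y = 0.711
  3: x = 0.368, y = 0.070

x_2 (drum 2) = 0.498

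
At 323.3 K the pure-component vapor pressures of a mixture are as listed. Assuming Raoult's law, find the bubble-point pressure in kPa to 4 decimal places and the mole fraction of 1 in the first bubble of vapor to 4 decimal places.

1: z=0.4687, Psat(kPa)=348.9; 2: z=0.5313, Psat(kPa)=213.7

At the bubble point ψ → 0, so ΣzᵢKᵢ = 1 with Kᵢ = Pᵢˢᵃᵗ/P ⇒ P = ΣzᵢPᵢˢᵃᵗ.
P = 0.4687·348.9 + 0.5313·213.7 = 277.0682 kPa
yᵢ = zᵢPᵢˢᵃᵗ/P ⇒ y_1 = 0.4687·348.9/277.0682 = 0.5902

Pbub = 277.0682 kPa, y_1 = 0.5902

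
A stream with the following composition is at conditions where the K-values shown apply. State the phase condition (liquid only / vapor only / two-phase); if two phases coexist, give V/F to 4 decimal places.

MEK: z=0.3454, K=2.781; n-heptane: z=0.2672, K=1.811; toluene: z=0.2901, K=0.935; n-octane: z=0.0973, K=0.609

vapor only

ΣzᵢKᵢ = 1.7750; Σzᵢ/Kᵢ = 0.7418.
Since Σzᵢ/Kᵢ < 1 the mixture is above its dew point — single vapor phase.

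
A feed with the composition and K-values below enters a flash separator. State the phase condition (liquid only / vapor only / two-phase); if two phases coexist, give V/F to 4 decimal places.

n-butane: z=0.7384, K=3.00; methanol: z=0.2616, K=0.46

vapor only

ΣzᵢKᵢ = 2.3355; Σzᵢ/Kᵢ = 0.8148.
Since Σzᵢ/Kᵢ < 1 the mixture is above its dew point — single vapor phase.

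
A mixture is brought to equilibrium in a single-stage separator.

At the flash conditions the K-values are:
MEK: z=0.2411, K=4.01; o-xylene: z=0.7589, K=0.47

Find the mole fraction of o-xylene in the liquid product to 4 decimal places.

x_o-xylene = 0.8503

Material balance + equilibrium reduce to Σ zᵢ(Kᵢ−1)/(1+β(Kᵢ−1)) = 0.
Feasibility: ΣzᵢKᵢ = 1.3235, Σzᵢ/Kᵢ = 1.6748 — both > 1, two phases present.
Binary case is linear: z₁(K₁−1)(1+β(K₂−1)) + z₂(K₂−1)(1+β(K₁−1)) = 0
⇒ β = [z₁(K₁−1)+z₂(K₂−1)] / [−(K₁−1)(K₂−1)] = 0.32349/1.59530 = 0.2028
Compositions from xᵢ = zᵢ/(1+β(Kᵢ−1)), yᵢ = Kᵢxᵢ:
  MEK: x = 0.1497, y = 0.6004
  o-xylene: x = 0.8503, y = 0.3996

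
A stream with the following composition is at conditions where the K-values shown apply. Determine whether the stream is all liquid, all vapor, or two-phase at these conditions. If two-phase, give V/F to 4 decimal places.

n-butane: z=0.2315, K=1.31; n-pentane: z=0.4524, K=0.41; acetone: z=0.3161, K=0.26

all liquid

ΣzᵢKᵢ = 0.5709; Σzᵢ/Kᵢ = 2.4959.
Since ΣzᵢKᵢ < 1 the mixture is below its bubble point — single liquid phase.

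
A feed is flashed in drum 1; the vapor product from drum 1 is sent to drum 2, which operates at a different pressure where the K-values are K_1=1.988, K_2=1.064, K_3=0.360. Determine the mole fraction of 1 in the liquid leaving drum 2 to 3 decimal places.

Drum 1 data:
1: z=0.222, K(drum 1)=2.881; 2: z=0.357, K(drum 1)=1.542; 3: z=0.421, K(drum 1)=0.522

Drum 1:
Newton iteration, ψ₁⁰ = 0.5:
  ψ₁ = 0.500: g = 0.1030, g' = -0.440 → ψ₁ = 0.734
  ψ₁ = 0.734: g = 0.0037, g' = -0.421 → ψ₁ = 0.743
Converged at ψ₁ = 0.743.
Drum-1 compositions:
  1: x = 0.093, y = 0.267
  2: x = 0.254, y = 0.392
  3: x = 0.653, y = 0.341
Drum-2 feed = drum-1 vapor: z₂ = (0.2667, 0.3924, 0.3408).
Drum 2:
Rachford–Rice: g(ψ₂) = Σ zᵢ(Kᵢ−1)/(1+ψ₂(Kᵢ−1)) = 0.
Feasibility: ΣzᵢKᵢ = 1.071, Σzᵢ/Kᵢ = 1.450 — both > 1, two phases present.
Newton–Raphson from ψ₂ = 0.5:
  ψ₂ = 0.500: g = -0.1200, g' = -0.420 → ψ₂ = 0.214
  ψ₂ = 0.214: g = -0.0105, g' = -0.366 → ψ₂ = 0.186
Converged at ψ₂ = 0.186.
  1: x = 0.225, y = 0.448
  2: x = 0.388, y = 0.413
  3: x = 0.387, y = 0.139

x_1 (drum 2) = 0.225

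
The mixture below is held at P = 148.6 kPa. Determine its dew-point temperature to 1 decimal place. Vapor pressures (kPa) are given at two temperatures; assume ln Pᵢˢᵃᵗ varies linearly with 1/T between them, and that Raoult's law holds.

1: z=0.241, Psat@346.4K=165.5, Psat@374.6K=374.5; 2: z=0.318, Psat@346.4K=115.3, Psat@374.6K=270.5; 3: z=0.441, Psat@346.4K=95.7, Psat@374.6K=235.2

T = 354.7 K

Dew-point temperature: Σzᵢ·P/Pᵢˢᵃᵗ(T) = 1. Interpolate ln Pᵢˢᵃᵗ = aᵢ + bᵢ/T.
  T = 346.4 K: ΣzᵢP/Pᵢˢᵃᵗ = 1.3110
  T = 374.6 K: ΣzᵢP/Pᵢˢᵃᵗ = 0.5489
  T = 360.5 K: ΣzᵢP/Pᵢˢᵃᵗ = 0.8339
  T = 353.4 K: ΣzᵢP/Pᵢˢᵃᵗ = 1.0425
  T = 356.9 K: ΣzᵢP/Pᵢˢᵃᵗ = 0.9328
  T = 355.1 K: ΣzᵢP/Pᵢˢᵃᵗ = 0.9874
Interpolating between 353.4 K and 355.1 K gives T ≈ 354.7 K.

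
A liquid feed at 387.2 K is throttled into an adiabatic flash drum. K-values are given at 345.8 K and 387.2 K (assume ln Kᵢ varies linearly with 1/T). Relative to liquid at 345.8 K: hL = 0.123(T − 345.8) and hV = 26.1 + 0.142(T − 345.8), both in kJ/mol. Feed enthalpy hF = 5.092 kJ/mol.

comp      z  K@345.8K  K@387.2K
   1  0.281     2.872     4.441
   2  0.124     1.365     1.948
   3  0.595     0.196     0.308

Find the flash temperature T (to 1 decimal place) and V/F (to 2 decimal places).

T = 355.5 K, V/F = 0.15

Adiabatic flash: solve Rachford–Rice at each trial T, then check hF = ψ·hV(T) + (1−ψ)·hL(T).
  T = 345.8 K: K = (2.872, 1.365, 0.196), RR gives ψ = 0.072, H_out = 1.877 kJ/mol
  T = 387.2 K: K = (4.441, 1.948, 0.308), RR gives ψ = 0.337, H_out = 14.150 kJ/mol
  T = 366.5 K: K = (3.616, 1.647, 0.249), RR gives ψ = 0.221, H_out = 8.402 kJ/mol
  T = 356.1 K: K = (3.231, 1.503, 0.221), RR gives ψ = 0.153, H_out = 5.280 kJ/mol
  T = 351.0 K: K = (3.051, 1.434, 0.209), RR gives ψ = 0.115, H_out = 3.643 kJ/mol
  T = 353.6 K: K = (3.142, 1.469, 0.215), RR gives ψ = 0.134, H_out = 4.488 kJ/mol
  T = 354.9 K: K = (3.188, 1.487, 0.218), RR gives ψ = 0.144, H_out = 4.902 kJ/mol
Linear interpolation between T = 354.9 (H_out = 4.902) and T = 356.1 (H_out = 5.280) on hF = 5.092 gives T ≈ 355.5 K, at which ψ = 0.15.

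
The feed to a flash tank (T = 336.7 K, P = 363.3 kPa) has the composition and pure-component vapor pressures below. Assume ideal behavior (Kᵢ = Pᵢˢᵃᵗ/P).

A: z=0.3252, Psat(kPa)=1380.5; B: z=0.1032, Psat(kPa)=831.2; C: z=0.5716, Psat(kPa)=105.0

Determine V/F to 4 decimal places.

Raoult's law: Kᵢ = Pᵢˢᵃᵗ/P = Pᵢˢᵃᵗ/363.3.
  K_A = 1380.5/363.3 = 3.799890, K_B = 831.2/363.3 = 2.287916, K_C = 105.0/363.3 = 0.289017
Rachford–Rice: g(V/F) = Σ zᵢ(Kᵢ−1)/(1+V/F(Kᵢ−1)) = 0.
Feasibility: ΣzᵢKᵢ = 1.6370, Σzᵢ/Kᵢ = 2.1084 — both > 1, two phases present.
Newton–Raphson from V/F = 0.4:
  V/F = 0.4000: g = -0.05068, g' = -1.2061 → V/F = 0.3580
  V/F = 0.3580: g = 0.00057, g' = -1.2360 → V/F = 0.3584
Converged at V/F = 0.3584.

V/F = 0.3584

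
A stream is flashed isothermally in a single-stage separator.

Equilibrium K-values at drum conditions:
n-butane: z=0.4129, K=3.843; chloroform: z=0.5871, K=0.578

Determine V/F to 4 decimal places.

V/F = 0.7719

Rachford–Rice: g(V/F) = Σ zᵢ(Kᵢ−1)/(1+V/F(Kᵢ−1)) = 0.
g(0) = ΣzᵢKᵢ − 1 = 0.9261 and g(1) = 1 − Σzᵢ/Kᵢ = -0.1232, so a root lies in (0, 1).
Binary case is linear: z₁(K₁−1)(1+V/F(K₂−1)) + z₂(K₂−1)(1+V/F(K₁−1)) = 0
⇒ V/F = [z₁(K₁−1)+z₂(K₂−1)] / [−(K₁−1)(K₂−1)] = 0.92612/1.19975 = 0.7719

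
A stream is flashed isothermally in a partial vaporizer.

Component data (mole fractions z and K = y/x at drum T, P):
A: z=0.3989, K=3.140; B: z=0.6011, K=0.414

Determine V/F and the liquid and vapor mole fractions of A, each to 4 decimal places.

V/F = 0.3998, x_A = 0.2150, y_A = 0.6750

Binary case is linear: z₁(K₁−1)(1+V/F(K₂−1)) + z₂(K₂−1)(1+V/F(K₁−1)) = 0
⇒ V/F = [z₁(K₁−1)+z₂(K₂−1)] / [−(K₁−1)(K₂−1)] = 0.50140/1.25404 = 0.3998
Compositions from xᵢ = zᵢ/(1+V/F(Kᵢ−1)), yᵢ = Kᵢxᵢ:
  A: x = 0.2150, y = 0.6750
  B: x = 0.7850, y = 0.3250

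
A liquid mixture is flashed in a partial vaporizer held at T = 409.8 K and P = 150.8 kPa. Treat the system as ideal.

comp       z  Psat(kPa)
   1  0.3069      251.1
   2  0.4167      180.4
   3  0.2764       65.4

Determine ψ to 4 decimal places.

ψ = 0.5350

Raoult's law: Kᵢ = Pᵢˢᵃᵗ/P = Pᵢˢᵃᵗ/150.8.
  K_1 = 251.1/150.8 = 1.665119, K_2 = 180.4/150.8 = 1.196286, K_3 = 65.4/150.8 = 0.433687
Rachford–Rice: g(ψ) = Σ zᵢ(Kᵢ−1)/(1+ψ(Kᵢ−1)) = 0.
g(0) = ΣzᵢKᵢ − 1 = 0.1294 and g(1) = 1 − Σzᵢ/Kᵢ = -0.1700, so a root lies in (0, 1).
Newton–Raphson from ψ = 0.5:
  ψ = 0.5000: g = 0.00931, g' = -0.2623 → ψ = 0.5355
  ψ = 0.5355: g = -0.00013, g' = -0.2696 → ψ = 0.5350
Converged at ψ = 0.5350.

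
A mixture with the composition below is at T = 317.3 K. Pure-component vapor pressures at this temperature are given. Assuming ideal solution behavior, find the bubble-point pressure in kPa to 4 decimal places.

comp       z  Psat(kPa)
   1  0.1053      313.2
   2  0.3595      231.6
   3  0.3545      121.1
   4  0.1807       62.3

At the bubble point ψ → 0, so ΣzᵢKᵢ = 1 with Kᵢ = Pᵢˢᵃᵗ/P ⇒ P = ΣzᵢPᵢˢᵃᵗ.
P = 0.1053·313.2 + 0.3595·231.6 + 0.3545·121.1 + 0.1807·62.3 = 170.4277 kPa

Pbub = 170.4277 kPa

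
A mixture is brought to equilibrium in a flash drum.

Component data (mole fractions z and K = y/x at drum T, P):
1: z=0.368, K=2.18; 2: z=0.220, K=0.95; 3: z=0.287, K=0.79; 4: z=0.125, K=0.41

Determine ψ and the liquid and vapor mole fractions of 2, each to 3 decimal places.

Newton iteration, ψ⁰ = 0.5:
  ψ = 0.500: g = 0.0899, g' = -0.307 → ψ = 0.793
  ψ = 0.793: g = 0.0019, g' = -0.309 → ψ = 0.799
Converged at ψ = 0.799.
Compositions from xᵢ = zᵢ/(1+ψ(Kᵢ−1)), yᵢ = Kᵢxᵢ:
  1: x = 0.189, y = 0.413
  2: x = 0.229, y = 0.218
  3: x = 0.345, y = 0.272
  4: x = 0.237, y = 0.097

ψ = 0.799, x_2 = 0.229, y_2 = 0.218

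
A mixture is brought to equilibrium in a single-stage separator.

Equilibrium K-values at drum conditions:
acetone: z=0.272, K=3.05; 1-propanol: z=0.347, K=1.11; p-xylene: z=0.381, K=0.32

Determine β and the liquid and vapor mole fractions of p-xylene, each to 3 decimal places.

β = 0.381, x_p-xylene = 0.514, y_p-xylene = 0.165

Iterate (Newton) starting at β = 0.5:
  β = 0.500: g = -0.0810, g' = -0.687 → β = 0.382
  β = 0.382: g = -0.0007, g' = -0.685 → β = 0.381
Converged at β = 0.381.
Compositions from xᵢ = zᵢ/(1+β(Kᵢ−1)), yᵢ = Kᵢxᵢ:
  acetone: x = 0.153, y = 0.466
  1-propanol: x = 0.333, y = 0.370
  p-xylene: x = 0.514, y = 0.165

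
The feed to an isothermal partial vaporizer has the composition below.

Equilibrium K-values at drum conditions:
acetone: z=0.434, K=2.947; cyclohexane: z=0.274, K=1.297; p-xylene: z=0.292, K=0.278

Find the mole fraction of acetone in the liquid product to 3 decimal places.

x_acetone = 0.184

Material balance + equilibrium reduce to Σ zᵢ(Kᵢ−1)/(1+β(Kᵢ−1)) = 0.
Check two-phase: ΣzᵢKᵢ = 1.716 > 1 and Σzᵢ/Kᵢ = 1.409 > 1, so g(0) = 0.716 > 0 and g(1) = -0.409 < 0.
Newton iteration, β⁰ = 0.5:
  β = 0.500: g = 0.1691, g' = -0.814 → β = 0.708
  β = 0.708: g = -0.0086, g' = -0.944 → β = 0.699
Converged at β = 0.699.
Compositions from xᵢ = zᵢ/(1+β(Kᵢ−1)), yᵢ = Kᵢxᵢ:
  acetone: x = 0.184, y = 0.542
  cyclohexane: x = 0.227, y = 0.294
  p-xylene: x = 0.589, y = 0.164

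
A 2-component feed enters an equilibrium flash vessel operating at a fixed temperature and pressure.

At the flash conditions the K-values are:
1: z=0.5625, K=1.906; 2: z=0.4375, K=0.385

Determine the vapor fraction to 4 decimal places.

ψ = 0.4317

Material balance + equilibrium reduce to Σ zᵢ(Kᵢ−1)/(1+ψ(Kᵢ−1)) = 0.
g(0) = ΣzᵢKᵢ − 1 = 0.2406 and g(1) = 1 − Σzᵢ/Kᵢ = -0.4315, so a root lies in (0, 1).
Binary case is linear: z₁(K₁−1)(1+ψ(K₂−1)) + z₂(K₂−1)(1+ψ(K₁−1)) = 0
⇒ ψ = [z₁(K₁−1)+z₂(K₂−1)] / [−(K₁−1)(K₂−1)] = 0.24056/0.55719 = 0.4317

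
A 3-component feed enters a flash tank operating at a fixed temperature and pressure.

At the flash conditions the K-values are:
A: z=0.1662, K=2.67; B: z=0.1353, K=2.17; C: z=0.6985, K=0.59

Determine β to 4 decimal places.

β = 0.2483

Iterate (Newton) starting at β = 0.56:
  β = 0.5600: g = -0.13267, g' = -0.3892 → β = 0.2191
  β = 0.2191: g = 0.01454, g' = -0.5075 → β = 0.2478
  β = 0.2478: g = 0.00028, g' = -0.4887 → β = 0.2483
Converged at β = 0.2483.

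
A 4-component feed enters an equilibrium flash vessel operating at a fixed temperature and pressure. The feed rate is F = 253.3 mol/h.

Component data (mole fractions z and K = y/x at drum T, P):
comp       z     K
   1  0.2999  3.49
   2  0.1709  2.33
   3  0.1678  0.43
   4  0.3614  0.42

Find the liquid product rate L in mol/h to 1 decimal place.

Let ψ = V/F and solve Σ zᵢ(Kᵢ−1)/(1+ψ(Kᵢ−1)) = 0.
g(0) = ΣzᵢKᵢ − 1 = 0.6688 and g(1) = 1 − Σzᵢ/Kᵢ = -0.4100, so a root lies in (0, 1).
Iterate (Newton) starting at ψ = 0.63:
  ψ = 0.6300: g = -0.06516, g' = -0.8059 → ψ = 0.5491
Converged at ψ = 0.5491.
Then V = ψ·F = 0.5491·253.3 = 139.1 mol/h and L = F − V = 114.2 mol/h.

L = 114.2 mol/h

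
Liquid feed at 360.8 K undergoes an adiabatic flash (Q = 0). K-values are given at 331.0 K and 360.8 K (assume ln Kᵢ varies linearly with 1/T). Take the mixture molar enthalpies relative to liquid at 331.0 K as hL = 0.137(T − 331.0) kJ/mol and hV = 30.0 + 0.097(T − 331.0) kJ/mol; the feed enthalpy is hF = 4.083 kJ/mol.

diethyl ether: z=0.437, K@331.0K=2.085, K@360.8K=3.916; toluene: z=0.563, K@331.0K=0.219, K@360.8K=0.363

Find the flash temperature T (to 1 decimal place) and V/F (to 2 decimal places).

T = 334.4 K, V/F = 0.12

Adiabatic flash: solve Rachford–Rice at each trial T, then check hF = ψ·hV(T) + (1−ψ)·hL(T).
  T = 331.0 K: K = (2.085, 0.219), RR gives ψ = 0.041, H_out = 1.219 kJ/mol
  T = 360.8 K: K = (3.916, 0.363), RR gives ψ = 0.493, H_out = 18.284 kJ/mol
  T = 345.9 K: K = (2.896, 0.285), RR gives ψ = 0.314, H_out = 11.285 kJ/mol
  T = 338.4 K: K = (2.464, 0.250), RR gives ψ = 0.198, H_out = 6.904 kJ/mol
  T = 334.7 K: K = (2.269, 0.234), RR gives ψ = 0.127, H_out = 4.296 kJ/mol
  T = 332.9 K: K = (2.178, 0.227), RR gives ψ = 0.087, H_out = 2.869 kJ/mol
Linear interpolation between T = 332.9 (H_out = 2.869) and T = 334.7 (H_out = 4.296) on hF = 4.083 gives T ≈ 334.4 K, at which ψ = 0.12.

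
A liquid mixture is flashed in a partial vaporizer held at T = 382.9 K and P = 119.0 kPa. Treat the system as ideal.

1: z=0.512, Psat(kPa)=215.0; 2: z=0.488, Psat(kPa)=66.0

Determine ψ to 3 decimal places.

ψ = 0.545

Raoult's law: Kᵢ = Pᵢˢᵃᵗ/P = Pᵢˢᵃᵗ/119.0.
  K_1 = 215.0/119.0 = 1.80672, K_2 = 66.0/119.0 = 0.55462
Material balance + equilibrium reduce to Σ zᵢ(Kᵢ−1)/(1+ψ(Kᵢ−1)) = 0.
Check two-phase: ΣzᵢKᵢ = 1.196 > 1 and Σzᵢ/Kᵢ = 1.163 > 1, so g(0) = 0.196 > 0 and g(1) = -0.163 < 0.
Newton–Raphson from ψ = 0.5:
  ψ = 0.500: g = 0.0147, g' = -0.329 → ψ = 0.545
Converged at ψ = 0.545.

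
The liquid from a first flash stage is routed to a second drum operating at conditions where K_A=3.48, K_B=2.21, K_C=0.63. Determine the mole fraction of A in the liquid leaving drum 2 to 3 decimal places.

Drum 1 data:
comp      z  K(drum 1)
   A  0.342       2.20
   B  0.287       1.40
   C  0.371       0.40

x_A (drum 2) = 0.066

Drum 1:
Newton iteration, ψ₁⁰ = 0.5:
  ψ₁ = 0.500: g = 0.0342, g' = -0.497 → ψ₁ = 0.569
  ψ₁ = 0.569: g = -0.0005, g' = -0.512 → ψ₁ = 0.568
Converged at ψ₁ = 0.568.
Drum-1 compositions:
  A: x = 0.203, y = 0.447
  B: x = 0.234, y = 0.327
  C: x = 0.563, y = 0.225
Drum-2 feed = drum-1 liquid: z₂ = (0.2034, 0.2339, 0.5627).
Drum 2:
Let ψ₂ = V/F and solve Σ zᵢ(Kᵢ−1)/(1+ψ₂(Kᵢ−1)) = 0.
Check two-phase: ΣzᵢKᵢ = 1.579 > 1 and Σzᵢ/Kᵢ = 1.057 > 1, so g(0) = 0.579 > 0 and g(1) = -0.057 < 0.
Newton–Raphson from ψ₂ = 0.39:
  ψ₂ = 0.390: g = 0.2054, g' = -0.587 → ψ₂ = 0.740
  ψ₂ = 0.740: g = 0.0405, g' = -0.397 → ψ₂ = 0.842
  ψ₂ = 0.842: g = 0.0011, g' = -0.378 → ψ₂ = 0.845
Converged at ψ₂ = 0.845.
  A: x = 0.066, y = 0.229
  B: x = 0.116, y = 0.256
  C: x = 0.819, y = 0.516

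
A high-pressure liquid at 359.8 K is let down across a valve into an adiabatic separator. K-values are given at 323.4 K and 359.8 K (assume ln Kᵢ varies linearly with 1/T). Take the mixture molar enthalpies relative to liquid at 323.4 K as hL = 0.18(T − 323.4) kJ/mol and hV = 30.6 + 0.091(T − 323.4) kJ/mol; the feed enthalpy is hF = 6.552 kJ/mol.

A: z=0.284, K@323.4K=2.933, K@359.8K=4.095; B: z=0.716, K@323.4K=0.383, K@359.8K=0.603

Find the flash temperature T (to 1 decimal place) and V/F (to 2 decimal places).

T = 331.7 K, V/F = 0.17

Adiabatic flash: solve Rachford–Rice at each trial T, then check hF = ψ·hV(T) + (1−ψ)·hL(T).
  T = 323.4 K: K = (2.933, 0.383), RR gives ψ = 0.090, H_out = 2.750 kJ/mol
  T = 359.8 K: K = (4.095, 0.603), RR gives ψ = 0.484, H_out = 19.795 kJ/mol
  T = 341.6 K: K = (3.497, 0.486), RR gives ψ = 0.266, H_out = 10.990 kJ/mol
  T = 332.5 K: K = (3.210, 0.433), RR gives ψ = 0.177, H_out = 6.909 kJ/mol
  T = 327.9 K: K = (3.069, 0.407), RR gives ψ = 0.133, H_out = 4.829 kJ/mol
  T = 330.2 K: K = (3.139, 0.420), RR gives ψ = 0.155, H_out = 5.873 kJ/mol
Linear interpolation between T = 330.2 (H_out = 5.873) and T = 332.5 (H_out = 6.909) on hF = 6.552 gives T ≈ 331.7 K, at which ψ = 0.17.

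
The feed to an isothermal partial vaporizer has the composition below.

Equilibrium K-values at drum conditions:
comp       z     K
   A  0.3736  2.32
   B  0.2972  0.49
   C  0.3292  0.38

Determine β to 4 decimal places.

β = 0.1827

Rachford–Rice: g(β) = Σ zᵢ(Kᵢ−1)/(1+β(Kᵢ−1)) = 0.
g(0) = ΣzᵢKᵢ − 1 = 0.1375 and g(1) = 1 − Σzᵢ/Kᵢ = -0.6339, so a root lies in (0, 1).
Newton–Raphson from β = 0.5:
  β = 0.5000: g = -0.20218, g' = -0.6413 → β = 0.1847
  β = 0.1847: g = -0.00138, g' = -0.6764 → β = 0.1827
Converged at β = 0.1827.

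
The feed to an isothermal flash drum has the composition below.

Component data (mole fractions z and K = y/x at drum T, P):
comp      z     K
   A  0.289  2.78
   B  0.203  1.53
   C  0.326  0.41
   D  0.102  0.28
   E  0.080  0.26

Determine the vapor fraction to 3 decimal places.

ψ = 0.333

Let ψ = V/F and solve Σ zᵢ(Kᵢ−1)/(1+ψ(Kᵢ−1)) = 0.
Feasibility: ΣzᵢKᵢ = 1.297, Σzᵢ/Kᵢ = 1.704 — both > 1, two phases present.
Iterate (Newton) starting at ψ = 0.5:
  ψ = 0.500: g = -0.1243, g' = -0.760 → ψ = 0.336
  ψ = 0.336: g = -0.0026, g' = -0.746 → ψ = 0.333
Converged at ψ = 0.333.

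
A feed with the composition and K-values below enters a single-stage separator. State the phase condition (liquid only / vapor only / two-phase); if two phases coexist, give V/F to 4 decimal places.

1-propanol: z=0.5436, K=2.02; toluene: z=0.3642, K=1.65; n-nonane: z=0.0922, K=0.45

ΣzᵢKᵢ = 1.7405; Σzᵢ/Kᵢ = 0.6947.
Since Σzᵢ/Kᵢ < 1 the mixture is above its dew point — single vapor phase.

vapor only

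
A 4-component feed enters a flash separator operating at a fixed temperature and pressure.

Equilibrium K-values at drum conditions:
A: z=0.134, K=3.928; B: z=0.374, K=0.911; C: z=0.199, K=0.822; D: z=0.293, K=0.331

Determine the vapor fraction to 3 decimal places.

Material balance + equilibrium reduce to Σ zᵢ(Kᵢ−1)/(1+ψ(Kᵢ−1)) = 0.
Check two-phase: ΣzᵢKᵢ = 1.128 > 1 and Σzᵢ/Kᵢ = 1.572 > 1, so g(0) = 0.128 > 0 and g(1) = -0.572 < 0.
Newton–Raphson from ψ = 0.5:
  ψ = 0.500: g = -0.2090, g' = -0.496 → ψ = 0.079
  ψ = 0.079: g = 0.0425, g' = -0.914 → ψ = 0.125
  ψ = 0.125: g = 0.0033, g' = -0.781 → ψ = 0.129
Converged at ψ = 0.129.

ψ = 0.129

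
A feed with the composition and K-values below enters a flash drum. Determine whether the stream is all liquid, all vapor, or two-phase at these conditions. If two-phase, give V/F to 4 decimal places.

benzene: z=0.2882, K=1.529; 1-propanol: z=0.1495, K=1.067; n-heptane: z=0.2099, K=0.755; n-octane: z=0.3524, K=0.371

all liquid

ΣzᵢKᵢ = 0.8894; Σzᵢ/Kᵢ = 1.5565.
Since ΣzᵢKᵢ < 1 the mixture is below its bubble point — single liquid phase.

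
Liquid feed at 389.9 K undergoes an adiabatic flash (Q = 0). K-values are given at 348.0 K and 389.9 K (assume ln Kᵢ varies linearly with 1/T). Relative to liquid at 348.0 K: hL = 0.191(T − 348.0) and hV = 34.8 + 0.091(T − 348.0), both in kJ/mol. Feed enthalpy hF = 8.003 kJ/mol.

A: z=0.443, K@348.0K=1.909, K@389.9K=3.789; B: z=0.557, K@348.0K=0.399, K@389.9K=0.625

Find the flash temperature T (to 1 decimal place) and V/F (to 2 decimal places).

Adiabatic flash: solve Rachford–Rice at each trial T, then check hF = ψ·hV(T) + (1−ψ)·hL(T).
  T = 348.0 K: K = (1.909, 0.399), RR gives ψ = 0.124, H_out = 4.327 kJ/mol
  T = 389.9 K: K = (3.789, 0.625), RR gives ψ = 0.982, H_out = 38.050 kJ/mol
  T = 368.9 K: K = (2.740, 0.506), RR gives ψ = 0.576, H_out = 22.825 kJ/mol
  T = 358.4 K: K = (2.297, 0.450), RR gives ψ = 0.377, H_out = 14.702 kJ/mol
  T = 353.2 K: K = (2.097, 0.424), RR gives ψ = 0.262, H_out = 9.966 kJ/mol
  T = 350.6 K: K = (2.001, 0.412), RR gives ψ = 0.197, H_out = 7.289 kJ/mol
  T = 351.9 K: K = (2.049, 0.418), RR gives ψ = 0.230, H_out = 8.659 kJ/mol
Linear interpolation between T = 350.6 (H_out = 7.289) and T = 351.9 (H_out = 8.659) on hF = 8.003 gives T ≈ 351.3 K, at which ψ = 0.21.

T = 351.3 K, V/F = 0.21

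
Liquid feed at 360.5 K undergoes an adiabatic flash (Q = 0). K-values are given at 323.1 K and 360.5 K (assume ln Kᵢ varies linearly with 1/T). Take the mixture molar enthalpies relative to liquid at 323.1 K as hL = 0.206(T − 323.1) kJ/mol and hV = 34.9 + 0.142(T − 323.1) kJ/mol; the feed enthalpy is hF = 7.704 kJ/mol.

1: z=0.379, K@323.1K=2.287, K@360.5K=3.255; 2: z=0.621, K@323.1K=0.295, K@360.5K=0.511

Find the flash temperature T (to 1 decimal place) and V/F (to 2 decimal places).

Adiabatic flash: solve Rachford–Rice at each trial T, then check hF = ψ·hV(T) + (1−ψ)·hL(T).
  T = 323.1 K: K = (2.287, 0.295), RR gives ψ = 0.055, H_out = 1.922 kJ/mol
  T = 360.5 K: K = (3.255, 0.511), RR gives ψ = 0.500, H_out = 23.947 kJ/mol
  T = 341.8 K: K = (2.755, 0.394), RR gives ψ = 0.272, H_out = 13.009 kJ/mol
  T = 332.5 K: K = (2.518, 0.343), RR gives ψ = 0.167, H_out = 7.679 kJ/mol
  T = 337.1 K: K = (2.634, 0.368), RR gives ψ = 0.219, H_out = 10.339 kJ/mol
  T = 334.8 K: K = (2.576, 0.355), RR gives ψ = 0.193, H_out = 9.017 kJ/mol
Linear interpolation between T = 332.5 (H_out = 7.679) and T = 334.8 (H_out = 9.017) on hF = 7.704 gives T ≈ 332.5 K, at which ψ = 0.17.

T = 332.5 K, V/F = 0.17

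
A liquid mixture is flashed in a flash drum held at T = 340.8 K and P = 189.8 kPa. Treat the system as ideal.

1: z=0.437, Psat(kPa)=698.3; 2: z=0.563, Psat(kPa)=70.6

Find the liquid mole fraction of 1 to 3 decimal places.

x_1 = 0.190

Raoult's law: Kᵢ = Pᵢˢᵃᵗ/P = Pᵢˢᵃᵗ/189.8.
  K_1 = 698.3/189.8 = 3.67914, K_2 = 70.6/189.8 = 0.37197
Let β = V/F and solve Σ zᵢ(Kᵢ−1)/(1+β(Kᵢ−1)) = 0.
g(0) = ΣzᵢKᵢ − 1 = 0.817 and g(1) = 1 − Σzᵢ/Kᵢ = -0.632, so a root lies in (0, 1).
Newton–Raphson from β = 0.42:
  β = 0.420: g = 0.0706, g' = -1.104 → β = 0.484
  β = 0.484: g = 0.0018, g' = -1.053 → β = 0.486
Converged at β = 0.486.
Compositions from xᵢ = zᵢ/(1+β(Kᵢ−1)), yᵢ = Kᵢxᵢ:
  1: x = 0.190, y = 0.699
  2: x = 0.810, y = 0.301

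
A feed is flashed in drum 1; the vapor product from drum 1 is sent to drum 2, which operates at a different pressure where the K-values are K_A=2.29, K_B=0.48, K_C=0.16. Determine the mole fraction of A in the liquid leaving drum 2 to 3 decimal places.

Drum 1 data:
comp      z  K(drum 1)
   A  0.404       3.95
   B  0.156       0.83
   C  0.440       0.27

x_A (drum 2) = 0.362

Drum 1:
Newton–Raphson from ψ₁ = 0.5:
  ψ₁ = 0.500: g = -0.0533, g' = -1.161 → ψ₁ = 0.454
Converged at ψ₁ = 0.454.
Drum-1 compositions:
  A: x = 0.173, y = 0.682
  B: x = 0.169, y = 0.140
  C: x = 0.658, y = 0.178
Drum-2 feed = drum-1 vapor: z₂ = (0.6819, 0.1403, 0.1777).
Drum 2:
Newton–Raphson from ψ₂ = 0.61:
  ψ₂ = 0.610: g = 0.0792, g' = -0.964 → ψ₂ = 0.692
  ψ₂ = 0.692: g = -0.0060, g' = -1.125 → ψ₂ = 0.687
Converged at ψ₂ = 0.687.
  A: x = 0.362, y = 0.828
  B: x = 0.218, y = 0.105
  C: x = 0.420, y = 0.067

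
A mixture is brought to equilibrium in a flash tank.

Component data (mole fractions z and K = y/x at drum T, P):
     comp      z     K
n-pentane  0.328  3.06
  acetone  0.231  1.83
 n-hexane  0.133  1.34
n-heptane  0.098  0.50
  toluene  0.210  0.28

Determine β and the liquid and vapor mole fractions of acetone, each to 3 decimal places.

Iterate (Newton) starting at β = 0.51:
  β = 0.510: g = 0.1980, g' = -0.737 → β = 0.779
  β = 0.779: g = -0.0128, g' = -0.903 → β = 0.765
  β = 0.765: g = -0.0002, g' = -0.882 → β = 0.764
Converged at β = 0.764.
Compositions from xᵢ = zᵢ/(1+β(Kᵢ−1)), yᵢ = Kᵢxᵢ:
  n-pentane: x = 0.127, y = 0.390
  acetone: x = 0.141, y = 0.259
  n-hexane: x = 0.106, y = 0.141
  n-heptane: x = 0.159, y = 0.079
  toluene: x = 0.467, y = 0.131

β = 0.764, x_acetone = 0.141, y_acetone = 0.259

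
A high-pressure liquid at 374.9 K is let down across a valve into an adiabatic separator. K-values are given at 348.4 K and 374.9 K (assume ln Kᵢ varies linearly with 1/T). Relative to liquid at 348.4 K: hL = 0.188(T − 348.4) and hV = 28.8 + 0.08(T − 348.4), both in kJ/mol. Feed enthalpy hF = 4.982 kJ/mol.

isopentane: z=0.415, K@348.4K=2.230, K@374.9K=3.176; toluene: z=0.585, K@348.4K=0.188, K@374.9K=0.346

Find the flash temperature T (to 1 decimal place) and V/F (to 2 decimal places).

Adiabatic flash: solve Rachford–Rice at each trial T, then check hF = ψ·hV(T) + (1−ψ)·hL(T).
  T = 348.4 K: K = (2.230, 0.188), RR gives ψ = 0.035, H_out = 1.022 kJ/mol
  T = 374.9 K: K = (3.176, 0.346), RR gives ψ = 0.366, H_out = 14.468 kJ/mol
  T = 361.6 K: K = (2.677, 0.258), RR gives ψ = 0.210, H_out = 8.234 kJ/mol
  T = 355.0 K: K = (2.447, 0.221), RR gives ψ = 0.128, H_out = 4.846 kJ/mol
  T = 358.3 K: K = (2.561, 0.239), RR gives ψ = 0.170, H_out = 6.581 kJ/mol
  T = 356.6 K: K = (2.502, 0.229), RR gives ψ = 0.149, H_out = 5.699 kJ/mol
Linear interpolation between T = 355.0 (H_out = 4.846) and T = 356.6 (H_out = 5.699) on hF = 4.982 gives T ≈ 355.3 K, at which ψ = 0.13.

T = 355.3 K, V/F = 0.13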